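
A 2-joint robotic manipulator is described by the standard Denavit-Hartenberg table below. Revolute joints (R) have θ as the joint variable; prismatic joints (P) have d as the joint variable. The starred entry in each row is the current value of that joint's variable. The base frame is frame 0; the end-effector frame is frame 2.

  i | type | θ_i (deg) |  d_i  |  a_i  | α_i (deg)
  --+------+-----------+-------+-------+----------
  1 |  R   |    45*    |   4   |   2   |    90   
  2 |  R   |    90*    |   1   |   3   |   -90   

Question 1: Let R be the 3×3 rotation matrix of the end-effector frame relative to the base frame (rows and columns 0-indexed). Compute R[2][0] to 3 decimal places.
1.000

End-effector x-axis (col 0 of R) = (0.0000,0.0000,1.0000)
R[2][0] = 1.0000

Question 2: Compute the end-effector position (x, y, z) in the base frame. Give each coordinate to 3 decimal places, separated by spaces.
2.121 0.707 7.000

after link 1: o_1 = (1.4142, 1.4142, 4.0000)
after link 2: o_2 = (2.1213, 0.7071, 7.0000)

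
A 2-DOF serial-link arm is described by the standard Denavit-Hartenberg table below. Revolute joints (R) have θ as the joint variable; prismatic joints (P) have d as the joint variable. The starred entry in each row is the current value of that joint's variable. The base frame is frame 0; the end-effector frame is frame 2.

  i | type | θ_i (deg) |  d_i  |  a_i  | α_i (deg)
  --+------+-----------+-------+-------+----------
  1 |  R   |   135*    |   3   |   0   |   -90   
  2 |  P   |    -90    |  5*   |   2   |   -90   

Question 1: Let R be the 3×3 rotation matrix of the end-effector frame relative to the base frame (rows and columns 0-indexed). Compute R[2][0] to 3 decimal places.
End-effector x-axis (col 0 of R) = (0.0000,0.0000,1.0000)
R[2][0] = 1.0000

1.000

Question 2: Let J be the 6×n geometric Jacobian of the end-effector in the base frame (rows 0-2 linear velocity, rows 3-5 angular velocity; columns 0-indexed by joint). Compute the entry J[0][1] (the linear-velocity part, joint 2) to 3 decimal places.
prismatic axis z_1 = (-0.7071,-0.7071,0.0000)
J_v[:, 1] = z_1; J_ω[:, 1] = (0,0,0)
entry J[0][1] = -0.7071

-0.707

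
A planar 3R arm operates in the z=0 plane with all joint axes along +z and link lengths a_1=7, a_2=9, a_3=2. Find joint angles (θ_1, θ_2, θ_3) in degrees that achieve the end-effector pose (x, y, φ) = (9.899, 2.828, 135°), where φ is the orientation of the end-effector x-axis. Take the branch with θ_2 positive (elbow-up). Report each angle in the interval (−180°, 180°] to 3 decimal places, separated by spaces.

wrist centre = target − a_3·(cos φ, sin φ) = (11.3132, 1.4138)
cos θ_2 = (129.9876−7²−9²)/(2·7·9) = -0.0001; θ_2 = 90.0056° (elbow-up)
β = atan2(1.4138,11.3132) = 7.1232°; ψ = atan2(9.0000,6.9991) = 52.1285°
θ_1 = β − ψ = -45.0053°
θ_3 = φ − θ_1 − θ_2 = 89.9997° (wrapped to (-180°,180°])

-45.005 90.006 90.000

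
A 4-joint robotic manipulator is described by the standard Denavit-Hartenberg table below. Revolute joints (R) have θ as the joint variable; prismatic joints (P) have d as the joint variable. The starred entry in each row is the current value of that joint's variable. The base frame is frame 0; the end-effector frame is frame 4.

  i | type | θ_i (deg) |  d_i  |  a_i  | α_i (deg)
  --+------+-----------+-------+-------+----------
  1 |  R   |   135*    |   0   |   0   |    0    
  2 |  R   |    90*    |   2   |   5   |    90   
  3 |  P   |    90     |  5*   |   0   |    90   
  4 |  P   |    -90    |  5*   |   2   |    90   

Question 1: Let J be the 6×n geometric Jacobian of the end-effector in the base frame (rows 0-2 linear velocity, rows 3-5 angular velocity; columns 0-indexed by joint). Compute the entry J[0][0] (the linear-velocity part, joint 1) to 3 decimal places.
axis z_0 = ẑ; lever o_n−o_0 = (-9.1924,-4.9497,2.0000)
cross product → J_v[:, 0] = (4.9497,-9.1924,0.0000)
J_ω[:, 0] = z_0
entry J[0][0] = 4.9497

4.950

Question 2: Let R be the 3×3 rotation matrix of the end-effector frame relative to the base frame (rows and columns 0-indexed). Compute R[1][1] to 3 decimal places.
-0.707

End-effector y-axis (col 1 of R) = (-0.7071,-0.7071,0.0000)
R[1][1] = -0.7071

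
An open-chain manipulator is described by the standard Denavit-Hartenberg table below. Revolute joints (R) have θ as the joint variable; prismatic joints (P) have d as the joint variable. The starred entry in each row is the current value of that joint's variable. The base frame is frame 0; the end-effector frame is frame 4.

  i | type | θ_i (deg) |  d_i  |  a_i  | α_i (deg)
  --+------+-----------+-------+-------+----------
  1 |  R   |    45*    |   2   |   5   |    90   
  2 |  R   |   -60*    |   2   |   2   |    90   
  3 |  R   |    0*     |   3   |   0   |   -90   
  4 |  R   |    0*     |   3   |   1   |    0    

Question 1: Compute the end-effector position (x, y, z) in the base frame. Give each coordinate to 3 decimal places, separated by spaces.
after link 1: o_1 = (3.5355, 3.5355, 2.0000)
after link 2: o_2 = (5.6569, 2.8284, 0.2679)
after link 3: o_3 = (3.8197, 0.9913, -1.2321)
after link 4: o_4 = (6.2946, -0.7765, -2.0981)

6.295 -0.776 -2.098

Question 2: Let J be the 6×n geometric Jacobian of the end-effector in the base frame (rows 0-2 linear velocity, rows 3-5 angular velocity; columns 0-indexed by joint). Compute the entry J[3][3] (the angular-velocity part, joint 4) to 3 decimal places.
axis z_3 = (0.7071,-0.7071,0.0000); lever o_n−o_3 = (2.4749,-1.7678,-0.8660)
cross product → J_v[:, 3] = (0.6124,0.6124,0.5000)
J_ω[:, 3] = z_3
entry J[3][3] = 0.7071

0.707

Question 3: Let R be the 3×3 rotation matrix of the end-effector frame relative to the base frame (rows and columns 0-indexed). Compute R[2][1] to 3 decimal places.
End-effector y-axis (col 1 of R) = (0.6124,0.6124,0.5000)
R[2][1] = 0.5000

0.500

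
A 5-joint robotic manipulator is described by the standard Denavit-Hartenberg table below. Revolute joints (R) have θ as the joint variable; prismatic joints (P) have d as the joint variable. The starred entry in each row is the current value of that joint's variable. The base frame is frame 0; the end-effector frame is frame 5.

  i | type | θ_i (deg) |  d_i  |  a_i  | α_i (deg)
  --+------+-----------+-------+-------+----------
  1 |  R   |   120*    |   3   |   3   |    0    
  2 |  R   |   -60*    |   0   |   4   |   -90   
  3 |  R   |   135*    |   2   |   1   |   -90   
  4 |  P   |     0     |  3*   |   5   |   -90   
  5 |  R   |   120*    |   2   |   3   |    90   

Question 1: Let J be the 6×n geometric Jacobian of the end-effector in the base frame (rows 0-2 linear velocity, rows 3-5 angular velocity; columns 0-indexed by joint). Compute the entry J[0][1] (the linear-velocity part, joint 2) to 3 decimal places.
-0.462

axis z_1 = (0.0000,0.0000,1.0000); lever o_n−o_1 = (0.2669,0.4623,-2.8978)
cross product → J_v[:, 1] = (-0.4623,0.2669,0.0000)
J_ω[:, 1] = z_1
entry J[0][1] = -0.4623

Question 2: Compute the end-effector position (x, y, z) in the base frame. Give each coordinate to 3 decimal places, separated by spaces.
after link 1: o_1 = (-1.5000, 2.5981, 3.0000)
after link 2: o_2 = (0.5000, 6.0622, 3.0000)
after link 3: o_3 = (-1.5856, 6.4498, 2.2929)
after link 4: o_4 = (-4.4140, 1.5508, 0.8787)
after link 5: o_5 = (-1.2331, 3.0604, 0.1022)

-1.233 3.060 0.102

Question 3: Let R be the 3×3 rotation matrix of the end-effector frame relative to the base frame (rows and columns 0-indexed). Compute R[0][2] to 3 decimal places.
End-effector z-axis (col 2 of R) = (-0.1294,-0.2241,-0.9659)
R[0][2] = -0.1294

-0.129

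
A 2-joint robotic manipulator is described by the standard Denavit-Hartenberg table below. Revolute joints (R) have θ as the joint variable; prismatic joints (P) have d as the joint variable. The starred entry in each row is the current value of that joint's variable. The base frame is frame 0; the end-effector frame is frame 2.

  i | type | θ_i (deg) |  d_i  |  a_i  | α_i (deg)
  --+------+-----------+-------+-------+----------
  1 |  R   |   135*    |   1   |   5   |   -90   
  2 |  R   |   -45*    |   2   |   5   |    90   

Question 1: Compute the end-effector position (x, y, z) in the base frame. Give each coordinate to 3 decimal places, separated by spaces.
-7.450 4.621 4.536

after link 1: o_1 = (-3.5355, 3.5355, 1.0000)
after link 2: o_2 = (-7.4497, 4.6213, 4.5355)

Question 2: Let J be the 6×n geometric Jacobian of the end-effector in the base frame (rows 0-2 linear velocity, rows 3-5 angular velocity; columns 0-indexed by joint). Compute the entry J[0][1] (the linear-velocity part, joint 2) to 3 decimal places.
-2.500

axis z_1 = (-0.7071,-0.7071,0.0000); lever o_n−o_1 = (-3.9142,1.0858,3.5355)
cross product → J_v[:, 1] = (-2.5000,2.5000,-3.5355)
J_ω[:, 1] = z_1
entry J[0][1] = -2.5000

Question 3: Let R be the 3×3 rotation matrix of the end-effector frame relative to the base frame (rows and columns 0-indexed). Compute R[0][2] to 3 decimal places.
End-effector z-axis (col 2 of R) = (0.5000,-0.5000,0.7071)
R[0][2] = 0.5000

0.500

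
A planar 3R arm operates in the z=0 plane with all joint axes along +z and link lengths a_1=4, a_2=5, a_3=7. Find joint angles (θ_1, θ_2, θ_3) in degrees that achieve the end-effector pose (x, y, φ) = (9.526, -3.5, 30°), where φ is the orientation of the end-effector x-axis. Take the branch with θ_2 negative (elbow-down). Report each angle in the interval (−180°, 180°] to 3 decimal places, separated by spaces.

wrist centre = target − a_3·(cos φ, sin φ) = (3.4638, -7.0000)
cos θ_2 = (60.9981−4²−5²)/(2·4·5) = 0.5000; θ_2 = -60.0032° (elbow-down)
β = atan2(-7.0000,3.4638) = -63.6723°; ψ = atan2(-4.3303,6.4998) = -33.6723°
θ_1 = β − ψ = -30.0000°
θ_3 = φ − θ_1 − θ_2 = 120.0032° (wrapped to (-180°,180°])

-30.000 -60.003 120.003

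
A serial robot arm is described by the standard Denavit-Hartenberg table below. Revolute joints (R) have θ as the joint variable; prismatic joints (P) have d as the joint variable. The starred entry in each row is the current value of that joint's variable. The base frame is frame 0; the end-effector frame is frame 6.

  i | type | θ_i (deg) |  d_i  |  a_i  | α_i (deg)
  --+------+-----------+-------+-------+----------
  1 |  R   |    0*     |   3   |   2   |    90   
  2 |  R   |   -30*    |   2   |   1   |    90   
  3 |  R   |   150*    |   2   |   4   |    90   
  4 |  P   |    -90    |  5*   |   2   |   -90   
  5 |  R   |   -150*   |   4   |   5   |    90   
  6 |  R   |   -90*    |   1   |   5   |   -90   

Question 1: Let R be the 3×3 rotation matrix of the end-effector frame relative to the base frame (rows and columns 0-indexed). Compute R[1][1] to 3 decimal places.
-0.750

End-effector y-axis (col 1 of R) = (0.6250,-0.7500,0.2165)
R[1][1] = -0.7500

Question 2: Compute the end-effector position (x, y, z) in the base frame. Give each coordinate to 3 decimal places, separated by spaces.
after link 1: o_1 = (2.0000, 0.0000, 3.0000)
after link 2: o_2 = (2.8660, -2.0000, 2.5000)
after link 3: o_3 = (-1.1340, -4.0000, 2.5000)
after link 4: o_4 = (2.0311, -8.3301, 2.9821)
after link 5: o_5 = (-2.0514, -12.4952, 0.3391)
after link 6: o_6 = (1.0736, -9.2452, -2.0425)

1.074 -9.245 -2.042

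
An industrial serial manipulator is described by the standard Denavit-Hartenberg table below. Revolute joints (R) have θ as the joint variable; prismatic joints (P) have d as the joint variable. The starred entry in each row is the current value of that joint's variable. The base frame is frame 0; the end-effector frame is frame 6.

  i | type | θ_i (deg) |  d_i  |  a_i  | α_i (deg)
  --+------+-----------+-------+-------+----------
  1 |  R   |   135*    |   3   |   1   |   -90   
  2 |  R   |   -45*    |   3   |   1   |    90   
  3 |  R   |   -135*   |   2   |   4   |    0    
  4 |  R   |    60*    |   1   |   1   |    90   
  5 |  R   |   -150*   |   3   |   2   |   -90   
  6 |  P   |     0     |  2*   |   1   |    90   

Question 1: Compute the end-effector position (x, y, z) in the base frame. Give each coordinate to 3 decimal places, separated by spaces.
after link 1: o_1 = (-0.7071, 0.7071, 3.0000)
after link 2: o_2 = (-3.3284, -0.9142, 3.7071)
after link 3: o_3 = (1.0858, -1.3284, 3.1213)
after link 4: o_4 = (2.1394, -1.0160, 4.0114)
after link 5: o_5 = (2.6784, -2.8230, 0.9383)
after link 6: o_6 = (1.6366, -1.5981, -0.6155)

1.637 -1.598 -0.615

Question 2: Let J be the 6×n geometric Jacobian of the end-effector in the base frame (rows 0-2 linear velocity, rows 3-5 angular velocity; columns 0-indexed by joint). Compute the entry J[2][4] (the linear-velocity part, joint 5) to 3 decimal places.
axis z_4 = (0.6660,-0.3000,-0.6830); lever o_n−o_4 = (-0.5028,-0.5821,-4.6269)
cross product → J_v[:, 4] = (0.9902,3.4248,-0.5385)
J_ω[:, 4] = z_4
entry J[2][4] = -0.5385

-0.539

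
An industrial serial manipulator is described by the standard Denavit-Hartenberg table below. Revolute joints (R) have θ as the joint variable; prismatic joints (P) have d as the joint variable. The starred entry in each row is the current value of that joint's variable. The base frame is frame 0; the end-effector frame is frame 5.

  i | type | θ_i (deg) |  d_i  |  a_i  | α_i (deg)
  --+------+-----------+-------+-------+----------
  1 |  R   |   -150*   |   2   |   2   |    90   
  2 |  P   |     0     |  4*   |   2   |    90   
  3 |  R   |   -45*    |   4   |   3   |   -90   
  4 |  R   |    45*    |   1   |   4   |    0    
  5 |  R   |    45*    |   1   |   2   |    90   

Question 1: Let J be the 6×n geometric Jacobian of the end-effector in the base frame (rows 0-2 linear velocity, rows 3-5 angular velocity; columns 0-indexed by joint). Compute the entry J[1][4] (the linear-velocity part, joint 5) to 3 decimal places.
1.932

axis z_4 = (-0.9659,0.2588,0.0000); lever o_n−o_4 = (-0.9659,0.2588,2.0000)
cross product → J_v[:, 4] = (0.5176,1.9319,0.0000)
J_ω[:, 4] = z_4
entry J[1][4] = 1.9319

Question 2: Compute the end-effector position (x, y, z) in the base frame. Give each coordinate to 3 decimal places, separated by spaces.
-8.904 -3.648 2.828

after link 1: o_1 = (-1.7321, -1.0000, 2.0000)
after link 2: o_2 = (-5.4641, 1.4641, 2.0000)
after link 3: o_3 = (-6.2406, -1.4337, -2.0000)
after link 4: o_4 = (-7.9385, -3.9069, 0.8284)
after link 5: o_5 = (-8.9045, -3.6481, 2.8284)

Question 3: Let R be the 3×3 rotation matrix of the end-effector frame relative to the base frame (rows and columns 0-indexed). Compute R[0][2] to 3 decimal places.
-0.259

End-effector z-axis (col 2 of R) = (-0.2588,-0.9659,-0.0000)
R[0][2] = -0.2588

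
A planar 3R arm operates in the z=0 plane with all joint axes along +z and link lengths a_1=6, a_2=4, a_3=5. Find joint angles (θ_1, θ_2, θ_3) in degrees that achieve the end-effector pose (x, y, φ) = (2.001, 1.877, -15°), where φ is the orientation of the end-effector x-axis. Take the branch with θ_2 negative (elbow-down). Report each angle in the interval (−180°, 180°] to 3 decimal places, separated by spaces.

173.460 -135.003 -53.456

wrist centre = target − a_3·(cos φ, sin φ) = (-2.8286, 3.1711)
cos θ_2 = (18.0570−6²−4²)/(2·6·4) = -0.7071; θ_2 = -135.0032° (elbow-down)
β = atan2(3.1711,-2.8286) = 131.7331°; ψ = atan2(-2.8283,3.1714) = -41.7266°
θ_1 = β − ψ = 173.4597°
θ_3 = φ − θ_1 − θ_2 = -53.4565° (wrapped to (-180°,180°])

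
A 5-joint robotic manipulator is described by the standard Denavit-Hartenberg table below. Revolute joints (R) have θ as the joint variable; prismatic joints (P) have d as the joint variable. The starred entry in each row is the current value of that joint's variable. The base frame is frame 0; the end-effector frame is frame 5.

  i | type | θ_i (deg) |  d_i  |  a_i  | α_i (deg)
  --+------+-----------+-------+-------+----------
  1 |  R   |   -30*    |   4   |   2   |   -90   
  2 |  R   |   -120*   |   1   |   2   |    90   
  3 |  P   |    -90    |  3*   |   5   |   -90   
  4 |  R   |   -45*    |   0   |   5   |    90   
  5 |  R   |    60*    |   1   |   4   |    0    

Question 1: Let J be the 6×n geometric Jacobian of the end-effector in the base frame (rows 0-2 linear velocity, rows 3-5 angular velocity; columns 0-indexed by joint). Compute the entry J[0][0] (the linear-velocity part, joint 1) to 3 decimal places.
3.024

axis z_0 = ẑ; lever o_n−o_0 = (-11.2479,-3.0238,4.4036)
cross product → J_v[:, 0] = (3.0238,-11.2479,0.0000)
J_ω[:, 0] = z_0
entry J[0][0] = 3.0238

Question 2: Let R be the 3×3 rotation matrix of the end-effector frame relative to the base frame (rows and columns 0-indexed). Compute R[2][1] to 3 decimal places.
0.739

End-effector y-axis (col 1 of R) = (0.5490,0.3902,0.7392)
R[2][1] = 0.7392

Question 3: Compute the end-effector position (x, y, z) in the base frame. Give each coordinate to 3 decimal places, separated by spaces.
after link 1: o_1 = (1.7321, -1.0000, 4.0000)
after link 2: o_2 = (1.3660, 0.3660, 5.7321)
after link 3: o_3 = (-3.3840, -2.6651, 4.2321)
after link 4: o_4 = (-7.8034, -4.1960, 2.4643)
after link 5: o_5 = (-11.2479, -3.0238, 4.4036)

-11.248 -3.024 4.404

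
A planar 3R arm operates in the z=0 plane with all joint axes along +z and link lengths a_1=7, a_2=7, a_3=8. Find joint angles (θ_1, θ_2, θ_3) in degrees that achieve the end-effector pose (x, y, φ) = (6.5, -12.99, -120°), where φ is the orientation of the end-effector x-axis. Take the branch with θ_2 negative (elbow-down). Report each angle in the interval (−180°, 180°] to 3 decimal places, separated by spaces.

wrist centre = target − a_3·(cos φ, sin φ) = (10.5000, -6.0618)
cos θ_2 = (146.9954−7²−7²)/(2·7·7) = 0.5000; θ_2 = -60.0031° (elbow-down)
β = atan2(-6.0618,10.5000) = -29.9984°; ψ = atan2(-6.0624,10.4997) = -30.0016°
θ_1 = β − ψ = 0.0031°
θ_3 = φ − θ_1 − θ_2 = -60.0000° (wrapped to (-180°,180°])

0.003 -60.003 -60.000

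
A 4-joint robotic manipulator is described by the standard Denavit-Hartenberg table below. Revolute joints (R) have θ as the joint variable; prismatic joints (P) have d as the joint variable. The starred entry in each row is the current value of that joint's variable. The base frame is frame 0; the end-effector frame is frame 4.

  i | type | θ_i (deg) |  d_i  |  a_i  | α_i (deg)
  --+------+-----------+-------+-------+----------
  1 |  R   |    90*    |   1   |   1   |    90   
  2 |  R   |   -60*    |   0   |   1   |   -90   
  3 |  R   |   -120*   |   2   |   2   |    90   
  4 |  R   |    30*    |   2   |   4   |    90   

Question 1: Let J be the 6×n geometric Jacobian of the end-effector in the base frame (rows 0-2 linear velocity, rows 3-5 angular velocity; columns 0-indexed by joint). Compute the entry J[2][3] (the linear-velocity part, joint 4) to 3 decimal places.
0.866

axis z_3 = (-0.5000,-0.4330,0.7500); lever o_n−o_3 = (2.0000,-0.0000,4.0000)
cross product → J_v[:, 3] = (-1.7321,3.5000,0.8660)
J_ω[:, 3] = z_3
entry J[2][3] = 0.8660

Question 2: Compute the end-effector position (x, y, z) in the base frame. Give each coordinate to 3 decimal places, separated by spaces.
3.732 2.732 6.000

after link 1: o_1 = (0.0000, 1.0000, 1.0000)
after link 2: o_2 = (0.0000, 1.5000, 0.1340)
after link 3: o_3 = (1.7321, 2.7321, 2.0000)
after link 4: o_4 = (3.7321, 2.7321, 6.0000)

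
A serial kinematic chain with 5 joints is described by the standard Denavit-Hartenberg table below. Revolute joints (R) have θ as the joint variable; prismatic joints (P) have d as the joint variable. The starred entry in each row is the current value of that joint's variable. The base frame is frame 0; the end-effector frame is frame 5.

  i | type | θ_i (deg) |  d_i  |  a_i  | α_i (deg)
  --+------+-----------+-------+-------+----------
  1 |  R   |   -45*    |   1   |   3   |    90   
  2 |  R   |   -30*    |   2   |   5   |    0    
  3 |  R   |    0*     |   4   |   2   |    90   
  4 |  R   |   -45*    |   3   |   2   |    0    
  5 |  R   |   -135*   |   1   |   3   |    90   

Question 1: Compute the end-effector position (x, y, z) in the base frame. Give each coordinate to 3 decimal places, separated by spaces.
0.780 -7.265 -5.171

after link 1: o_1 = (2.1213, -2.1213, 1.0000)
after link 2: o_2 = (3.7690, -6.5974, -1.5000)
after link 3: o_3 = (2.1653, -10.6506, -2.5000)
after link 4: o_4 = (2.9707, -9.4559, -5.8052)
after link 5: o_5 = (0.7800, -7.2653, -5.1712)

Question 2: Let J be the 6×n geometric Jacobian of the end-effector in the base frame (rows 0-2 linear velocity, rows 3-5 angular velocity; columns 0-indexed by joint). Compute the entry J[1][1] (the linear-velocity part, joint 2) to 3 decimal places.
-4.364

axis z_1 = (-0.7071,-0.7071,0.0000); lever o_n−o_1 = (-1.3413,-5.1439,-6.1712)
cross product → J_v[:, 1] = (4.3637,-4.3637,2.6888)
J_ω[:, 1] = z_1
entry J[1][1] = -4.3637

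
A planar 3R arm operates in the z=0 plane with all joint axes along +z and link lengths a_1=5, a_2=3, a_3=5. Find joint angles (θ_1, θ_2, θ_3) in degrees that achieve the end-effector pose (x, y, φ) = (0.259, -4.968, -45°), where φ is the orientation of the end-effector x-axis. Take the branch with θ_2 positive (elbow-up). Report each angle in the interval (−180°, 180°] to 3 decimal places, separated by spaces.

wrist centre = target − a_3·(cos φ, sin φ) = (-3.2765, -1.4325)
cos θ_2 = (12.7876−5²−3²)/(2·5·3) = -0.7071; θ_2 = 134.9977° (elbow-up)
β = atan2(-1.4325,-3.2765) = -156.3856°; ψ = atan2(2.1214,2.8788) = 36.3871°
θ_1 = β − ψ = -192.7726°
θ_3 = φ − θ_1 − θ_2 = 12.7749° (wrapped to (-180°,180°])

167.227 134.998 12.775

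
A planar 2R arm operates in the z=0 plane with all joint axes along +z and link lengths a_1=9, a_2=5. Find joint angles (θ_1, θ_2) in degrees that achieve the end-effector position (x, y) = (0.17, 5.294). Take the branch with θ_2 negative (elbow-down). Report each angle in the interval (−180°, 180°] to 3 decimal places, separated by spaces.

116.321 -150.003

cos θ_2 = (28.0553−9²−5²)/(2·9·5) = -0.8661; θ_2 = -150.0030° (elbow-down)
β = atan2(5.2940,0.1700) = 88.1608°; ψ = atan2(-2.4998,4.6697) = -28.1607°
θ_1 = β − ψ = 116.3215°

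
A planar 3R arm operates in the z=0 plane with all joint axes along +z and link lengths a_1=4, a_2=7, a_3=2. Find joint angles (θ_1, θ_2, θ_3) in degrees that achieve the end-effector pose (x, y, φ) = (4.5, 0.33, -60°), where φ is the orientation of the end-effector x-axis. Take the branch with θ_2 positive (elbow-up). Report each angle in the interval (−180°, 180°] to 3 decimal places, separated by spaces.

-90.003 150.001 -119.998

wrist centre = target − a_3·(cos φ, sin φ) = (3.5000, 2.0621)
cos θ_2 = (16.5021−4²−7²)/(2·4·7) = -0.8660; θ_2 = 150.0011° (elbow-up)
β = atan2(2.0621,3.5000) = 30.5048°; ψ = atan2(3.4999,-2.0622) = 120.5079°
θ_1 = β − ψ = -90.0032°
θ_3 = φ − θ_1 − θ_2 = -119.9979° (wrapped to (-180°,180°])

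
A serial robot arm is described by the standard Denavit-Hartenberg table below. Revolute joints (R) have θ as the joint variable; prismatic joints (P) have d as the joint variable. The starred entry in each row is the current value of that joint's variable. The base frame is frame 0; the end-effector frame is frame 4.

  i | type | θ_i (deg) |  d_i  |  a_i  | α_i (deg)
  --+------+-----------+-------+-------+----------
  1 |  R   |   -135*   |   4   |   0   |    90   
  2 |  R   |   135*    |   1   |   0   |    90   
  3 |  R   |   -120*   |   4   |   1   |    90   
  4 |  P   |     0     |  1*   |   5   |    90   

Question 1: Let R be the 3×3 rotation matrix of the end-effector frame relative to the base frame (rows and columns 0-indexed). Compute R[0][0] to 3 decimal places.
0.362

End-effector x-axis (col 0 of R) = (0.3624,-0.8624,-0.3536)
R[0][0] = 0.3624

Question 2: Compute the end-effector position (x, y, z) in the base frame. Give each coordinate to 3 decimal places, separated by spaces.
-1.319 -6.547 4.095

after link 1: o_1 = (0.0000, 0.0000, 4.0000)
after link 2: o_2 = (-0.7071, 0.7071, 4.0000)
after link 3: o_3 = (-2.3447, -2.1553, 6.4749)
after link 4: o_4 = (-1.3194, -6.5466, 4.0947)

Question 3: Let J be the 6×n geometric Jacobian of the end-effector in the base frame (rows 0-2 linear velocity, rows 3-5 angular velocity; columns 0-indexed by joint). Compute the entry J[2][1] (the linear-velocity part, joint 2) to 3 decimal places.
axis z_1 = (-0.7071,0.7071,0.0000); lever o_n−o_1 = (-1.3194,-6.5466,0.0947)
cross product → J_v[:, 1] = (0.0670,0.0670,5.5621)
J_ω[:, 1] = z_1
entry J[2][1] = 5.5621

5.562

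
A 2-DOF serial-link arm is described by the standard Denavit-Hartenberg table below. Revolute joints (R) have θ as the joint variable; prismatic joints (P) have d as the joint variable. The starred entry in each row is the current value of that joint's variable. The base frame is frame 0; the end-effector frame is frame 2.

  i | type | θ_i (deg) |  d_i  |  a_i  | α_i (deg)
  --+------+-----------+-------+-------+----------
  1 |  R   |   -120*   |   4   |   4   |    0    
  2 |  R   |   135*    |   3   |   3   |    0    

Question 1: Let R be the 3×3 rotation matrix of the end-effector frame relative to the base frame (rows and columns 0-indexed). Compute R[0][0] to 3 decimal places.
0.966

End-effector x-axis (col 0 of R) = (0.9659,0.2588,0.0000)
R[0][0] = 0.9659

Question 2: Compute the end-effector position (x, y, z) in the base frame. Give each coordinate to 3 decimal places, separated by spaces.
0.898 -2.688 7.000

after link 1: o_1 = (-2.0000, -3.4641, 4.0000)
after link 2: o_2 = (0.8978, -2.6876, 7.0000)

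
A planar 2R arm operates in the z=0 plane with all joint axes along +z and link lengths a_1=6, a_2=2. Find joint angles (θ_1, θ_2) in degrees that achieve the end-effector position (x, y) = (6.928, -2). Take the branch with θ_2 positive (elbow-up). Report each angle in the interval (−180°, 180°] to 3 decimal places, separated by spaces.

-30.002 60.008

cos θ_2 = (51.9972−6²−2²)/(2·6·2) = 0.4999; θ_2 = 60.0078° (elbow-up)
β = atan2(-2.0000,6.9280) = -16.1026°; ψ = atan2(1.7322,6.9998) = 13.8994°
θ_1 = β − ψ = -30.0019°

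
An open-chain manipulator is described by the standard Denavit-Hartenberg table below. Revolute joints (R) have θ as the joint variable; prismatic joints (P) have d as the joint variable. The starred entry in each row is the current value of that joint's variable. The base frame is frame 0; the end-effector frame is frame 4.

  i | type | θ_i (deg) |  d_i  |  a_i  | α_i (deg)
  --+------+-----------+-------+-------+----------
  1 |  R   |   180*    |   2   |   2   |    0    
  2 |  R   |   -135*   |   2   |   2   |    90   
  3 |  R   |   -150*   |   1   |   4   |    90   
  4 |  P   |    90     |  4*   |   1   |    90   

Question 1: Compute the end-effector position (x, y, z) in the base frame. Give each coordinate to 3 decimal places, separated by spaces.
-3.035 -3.864 5.464

after link 1: o_1 = (-2.0000, 0.0000, 2.0000)
after link 2: o_2 = (-0.5858, 1.4142, 4.0000)
after link 3: o_3 = (-2.3282, -1.7424, 2.0000)
after link 4: o_4 = (-3.0353, -3.8637, 5.4641)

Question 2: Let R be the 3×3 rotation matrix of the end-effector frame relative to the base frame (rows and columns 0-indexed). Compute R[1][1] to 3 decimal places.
End-effector y-axis (col 1 of R) = (-0.3536,-0.3536,0.8660)
R[1][1] = -0.3536

-0.354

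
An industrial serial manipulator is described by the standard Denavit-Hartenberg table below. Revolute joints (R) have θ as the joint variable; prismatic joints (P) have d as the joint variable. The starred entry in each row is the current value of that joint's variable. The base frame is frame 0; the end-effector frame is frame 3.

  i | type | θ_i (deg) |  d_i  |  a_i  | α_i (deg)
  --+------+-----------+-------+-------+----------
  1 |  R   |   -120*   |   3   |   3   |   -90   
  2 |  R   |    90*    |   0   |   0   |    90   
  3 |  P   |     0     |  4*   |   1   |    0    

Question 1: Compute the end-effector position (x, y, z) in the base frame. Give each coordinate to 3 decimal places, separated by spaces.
after link 1: o_1 = (-1.5000, -2.5981, 3.0000)
after link 2: o_2 = (-1.5000, -2.5981, 3.0000)
after link 3: o_3 = (-3.5000, -6.0622, 2.0000)

-3.500 -6.062 2.000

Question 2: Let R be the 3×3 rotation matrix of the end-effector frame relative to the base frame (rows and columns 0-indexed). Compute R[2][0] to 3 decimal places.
-1.000

End-effector x-axis (col 0 of R) = (0.0000,-0.0000,-1.0000)
R[2][0] = -1.0000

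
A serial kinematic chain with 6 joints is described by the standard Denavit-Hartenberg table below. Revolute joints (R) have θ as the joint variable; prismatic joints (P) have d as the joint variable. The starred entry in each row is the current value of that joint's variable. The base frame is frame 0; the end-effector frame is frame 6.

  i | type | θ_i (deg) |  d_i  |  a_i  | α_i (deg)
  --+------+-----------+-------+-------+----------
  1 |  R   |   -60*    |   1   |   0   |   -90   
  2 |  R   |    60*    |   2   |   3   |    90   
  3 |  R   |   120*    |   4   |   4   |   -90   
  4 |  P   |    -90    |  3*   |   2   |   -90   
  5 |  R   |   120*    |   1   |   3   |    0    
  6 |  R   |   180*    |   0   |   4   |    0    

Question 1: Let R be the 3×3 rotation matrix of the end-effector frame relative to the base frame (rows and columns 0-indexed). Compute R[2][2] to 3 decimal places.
End-effector z-axis (col 2 of R) = (0.6250,0.6495,0.4330)
R[2][2] = 0.4330

0.433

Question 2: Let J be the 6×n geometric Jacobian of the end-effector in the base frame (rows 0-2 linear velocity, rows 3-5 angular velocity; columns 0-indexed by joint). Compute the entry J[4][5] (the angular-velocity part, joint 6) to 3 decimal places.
axis z_5 = (0.6250,0.6495,0.4330); lever o_n−o_5 = (-1.3840,-1.0670,3.5981)
cross product → J_v[:, 5] = (2.7990,-2.8481,0.2321)
J_ω[:, 5] = z_5
entry J[4][5] = 0.6495

0.650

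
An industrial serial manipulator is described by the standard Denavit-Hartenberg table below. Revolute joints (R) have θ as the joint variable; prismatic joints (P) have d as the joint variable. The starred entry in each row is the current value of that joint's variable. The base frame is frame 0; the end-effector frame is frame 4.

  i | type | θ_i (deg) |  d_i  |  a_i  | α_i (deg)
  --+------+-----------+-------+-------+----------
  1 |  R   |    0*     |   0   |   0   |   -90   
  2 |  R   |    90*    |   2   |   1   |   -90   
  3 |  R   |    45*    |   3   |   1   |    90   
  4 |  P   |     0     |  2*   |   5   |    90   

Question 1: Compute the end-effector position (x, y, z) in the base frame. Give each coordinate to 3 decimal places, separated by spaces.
after link 1: o_1 = (0.0000, 0.0000, 0.0000)
after link 2: o_2 = (0.0000, 2.0000, -1.0000)
after link 3: o_3 = (-3.0000, 1.2929, -1.7071)
after link 4: o_4 = (-3.0000, -0.8284, -6.6569)

-3.000 -0.828 -6.657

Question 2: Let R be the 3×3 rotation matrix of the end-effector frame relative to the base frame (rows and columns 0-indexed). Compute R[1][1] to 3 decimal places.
End-effector y-axis (col 1 of R) = (-0.0000,0.7071,-0.7071)
R[1][1] = 0.7071

0.707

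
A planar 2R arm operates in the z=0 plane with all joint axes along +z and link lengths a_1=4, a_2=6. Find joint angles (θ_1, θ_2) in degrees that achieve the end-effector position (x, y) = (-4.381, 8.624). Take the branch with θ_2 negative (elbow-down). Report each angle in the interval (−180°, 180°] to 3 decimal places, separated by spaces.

135.002 -30.006

cos θ_2 = (93.5665−4²−6²)/(2·4·6) = 0.8660; θ_2 = -30.0064° (elbow-down)
β = atan2(8.6240,-4.3810) = 116.9306°; ψ = atan2(-3.0006,9.1958) = -18.0714°
θ_1 = β − ψ = 135.0020°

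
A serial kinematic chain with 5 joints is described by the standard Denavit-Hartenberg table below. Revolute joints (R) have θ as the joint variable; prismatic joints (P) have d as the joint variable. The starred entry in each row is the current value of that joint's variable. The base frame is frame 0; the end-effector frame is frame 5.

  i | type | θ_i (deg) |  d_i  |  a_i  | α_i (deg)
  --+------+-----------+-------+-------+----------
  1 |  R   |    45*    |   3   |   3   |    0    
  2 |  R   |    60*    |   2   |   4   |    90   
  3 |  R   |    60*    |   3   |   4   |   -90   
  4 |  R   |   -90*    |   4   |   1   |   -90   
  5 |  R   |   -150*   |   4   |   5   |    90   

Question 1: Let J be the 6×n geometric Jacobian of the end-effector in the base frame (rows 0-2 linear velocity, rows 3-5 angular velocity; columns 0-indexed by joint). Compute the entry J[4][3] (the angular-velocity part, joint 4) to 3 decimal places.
axis z_3 = (0.2241,-0.8365,0.5000); lever o_n−o_3 = (-2.2774,-4.3674,6.7141)
cross product → J_v[:, 3] = (-3.4328,-2.6436,-2.8840)
J_ω[:, 3] = z_3
entry J[4][3] = -0.8365

-0.837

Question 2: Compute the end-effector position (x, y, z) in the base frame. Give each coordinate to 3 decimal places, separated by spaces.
1.189 4.326 15.178

after link 1: o_1 = (2.1213, 2.1213, 3.0000)
after link 2: o_2 = (1.0860, 5.9850, 5.0000)
after link 3: o_3 = (3.4662, 8.6933, 8.4641)
after link 4: o_4 = (5.3287, 5.6061, 10.4641)
after link 5: o_5 = (1.1888, 4.3259, 15.1782)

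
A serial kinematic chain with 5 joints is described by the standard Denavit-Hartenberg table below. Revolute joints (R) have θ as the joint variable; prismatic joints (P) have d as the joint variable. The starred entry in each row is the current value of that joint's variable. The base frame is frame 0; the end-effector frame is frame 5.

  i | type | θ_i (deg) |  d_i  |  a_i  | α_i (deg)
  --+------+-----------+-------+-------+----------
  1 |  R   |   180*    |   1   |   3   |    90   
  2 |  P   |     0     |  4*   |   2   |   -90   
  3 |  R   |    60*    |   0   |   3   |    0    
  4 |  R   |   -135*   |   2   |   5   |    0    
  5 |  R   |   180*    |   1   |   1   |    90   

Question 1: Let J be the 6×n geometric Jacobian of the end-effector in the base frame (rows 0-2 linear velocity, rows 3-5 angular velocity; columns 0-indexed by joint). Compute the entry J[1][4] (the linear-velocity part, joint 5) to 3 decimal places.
0.259

axis z_4 = (0.0000,0.0000,1.0000); lever o_n−o_4 = (0.2588,-0.9659,1.0000)
cross product → J_v[:, 4] = (0.9659,0.2588,-0.0000)
J_ω[:, 4] = z_4
entry J[1][4] = 0.2588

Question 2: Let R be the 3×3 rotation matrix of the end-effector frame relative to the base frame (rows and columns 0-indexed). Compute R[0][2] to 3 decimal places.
End-effector z-axis (col 2 of R) = (-0.9659,-0.2588,0.0000)
R[0][2] = -0.9659

-0.966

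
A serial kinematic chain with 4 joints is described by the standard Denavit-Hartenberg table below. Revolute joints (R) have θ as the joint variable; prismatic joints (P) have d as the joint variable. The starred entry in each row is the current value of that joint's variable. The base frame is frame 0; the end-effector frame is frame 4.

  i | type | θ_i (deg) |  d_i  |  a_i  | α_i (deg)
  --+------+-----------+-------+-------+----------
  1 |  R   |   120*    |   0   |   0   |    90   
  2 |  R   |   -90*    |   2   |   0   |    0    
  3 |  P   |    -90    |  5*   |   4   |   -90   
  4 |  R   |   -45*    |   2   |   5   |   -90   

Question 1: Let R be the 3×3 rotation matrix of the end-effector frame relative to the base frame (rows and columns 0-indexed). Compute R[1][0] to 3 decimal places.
-0.259

End-effector x-axis (col 0 of R) = (0.9659,-0.2588,-0.0000)
R[1][0] = -0.2588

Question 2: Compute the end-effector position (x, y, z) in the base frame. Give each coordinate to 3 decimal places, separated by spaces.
after link 1: o_1 = (0.0000, 0.0000, 0.0000)
after link 2: o_2 = (1.7321, 1.0000, 0.0000)
after link 3: o_3 = (8.0622, 0.0359, -0.0000)
after link 4: o_4 = (12.8918, -1.2582, -2.0000)

12.892 -1.258 -2.000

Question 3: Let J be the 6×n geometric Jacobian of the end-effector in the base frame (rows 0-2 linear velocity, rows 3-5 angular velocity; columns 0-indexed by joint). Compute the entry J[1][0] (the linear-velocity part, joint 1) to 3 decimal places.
axis z_0 = ẑ; lever o_n−o_0 = (12.8918,-1.2582,-2.0000)
cross product → J_v[:, 0] = (1.2582,12.8918,-0.0000)
J_ω[:, 0] = z_0
entry J[1][0] = 12.8918

12.892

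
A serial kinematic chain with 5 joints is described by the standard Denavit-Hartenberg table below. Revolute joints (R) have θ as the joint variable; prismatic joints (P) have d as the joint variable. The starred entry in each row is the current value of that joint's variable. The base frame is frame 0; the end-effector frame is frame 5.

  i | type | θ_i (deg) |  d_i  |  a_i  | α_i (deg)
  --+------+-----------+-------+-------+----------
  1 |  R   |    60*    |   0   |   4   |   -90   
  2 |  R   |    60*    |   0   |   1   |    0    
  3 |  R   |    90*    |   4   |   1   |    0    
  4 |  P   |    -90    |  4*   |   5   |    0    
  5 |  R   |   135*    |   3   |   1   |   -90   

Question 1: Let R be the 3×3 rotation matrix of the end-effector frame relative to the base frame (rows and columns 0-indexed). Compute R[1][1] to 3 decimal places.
-0.500

End-effector y-axis (col 1 of R) = (0.8660,-0.5000,-0.0000)
R[1][1] = -0.5000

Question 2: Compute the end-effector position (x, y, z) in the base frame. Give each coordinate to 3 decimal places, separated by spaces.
after link 1: o_1 = (2.0000, 3.4641, 0.0000)
after link 2: o_2 = (2.2500, 3.8971, -0.8660)
after link 3: o_3 = (-1.6471, 5.1471, -1.3660)
after link 4: o_4 = (-3.8612, 9.3122, -5.6962)
after link 5: o_5 = (-6.9423, 9.9757, -5.4373)

-6.942 9.976 -5.437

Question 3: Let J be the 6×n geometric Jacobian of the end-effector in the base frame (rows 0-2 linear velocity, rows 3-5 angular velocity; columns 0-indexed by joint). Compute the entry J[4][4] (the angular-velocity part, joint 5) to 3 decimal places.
axis z_4 = (-0.8660,0.5000,0.0000); lever o_n−o_4 = (-3.0810,0.6635,0.2588)
cross product → J_v[:, 4] = (0.1294,0.2241,0.9659)
J_ω[:, 4] = z_4
entry J[4][4] = 0.5000

0.500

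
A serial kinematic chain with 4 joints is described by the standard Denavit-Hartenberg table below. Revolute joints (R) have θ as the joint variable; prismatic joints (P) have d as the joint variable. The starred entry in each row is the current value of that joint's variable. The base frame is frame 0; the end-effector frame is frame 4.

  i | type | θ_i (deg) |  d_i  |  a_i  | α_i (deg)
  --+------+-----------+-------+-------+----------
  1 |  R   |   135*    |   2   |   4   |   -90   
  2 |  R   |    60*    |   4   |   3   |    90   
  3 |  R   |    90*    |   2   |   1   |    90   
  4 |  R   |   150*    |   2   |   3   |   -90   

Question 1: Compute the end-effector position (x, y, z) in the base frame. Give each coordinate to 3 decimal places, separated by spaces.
after link 1: o_1 = (-2.8284, 2.8284, 2.0000)
after link 2: o_2 = (-6.7175, 1.0607, -0.5981)
after link 3: o_3 = (-8.6494, 1.5783, 0.4019)
after link 4: o_4 = (-8.4379, 5.0411, -0.5801)

-8.438 5.041 -0.580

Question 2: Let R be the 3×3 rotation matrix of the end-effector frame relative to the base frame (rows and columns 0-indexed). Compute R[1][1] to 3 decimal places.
End-effector y-axis (col 1 of R) = (0.3536,-0.3536,0.8660)
R[1][1] = -0.3536

-0.354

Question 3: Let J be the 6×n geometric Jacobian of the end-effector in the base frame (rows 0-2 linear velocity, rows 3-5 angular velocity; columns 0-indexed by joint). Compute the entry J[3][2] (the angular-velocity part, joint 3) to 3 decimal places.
axis z_2 = (-0.6124,0.6124,0.5000); lever o_n−o_2 = (-1.7204,3.9804,0.0179)
cross product → J_v[:, 2] = (-1.9792,-0.8492,-1.3840)
J_ω[:, 2] = z_2
entry J[3][2] = -0.6124

-0.612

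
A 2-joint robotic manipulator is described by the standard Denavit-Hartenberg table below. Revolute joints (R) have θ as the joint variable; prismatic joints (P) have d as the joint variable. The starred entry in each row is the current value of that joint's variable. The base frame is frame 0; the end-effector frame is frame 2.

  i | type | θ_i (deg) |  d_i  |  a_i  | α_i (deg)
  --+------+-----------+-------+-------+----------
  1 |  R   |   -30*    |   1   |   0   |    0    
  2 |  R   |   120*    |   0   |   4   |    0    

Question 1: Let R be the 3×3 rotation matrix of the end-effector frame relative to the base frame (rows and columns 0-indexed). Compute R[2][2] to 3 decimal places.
1.000

End-effector z-axis (col 2 of R) = (0.0000,0.0000,1.0000)
R[2][2] = 1.0000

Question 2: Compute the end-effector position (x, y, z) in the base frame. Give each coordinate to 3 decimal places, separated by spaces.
after link 1: o_1 = (0.0000, 0.0000, 1.0000)
after link 2: o_2 = (0.0000, 4.0000, 1.0000)

0.000 4.000 1.000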